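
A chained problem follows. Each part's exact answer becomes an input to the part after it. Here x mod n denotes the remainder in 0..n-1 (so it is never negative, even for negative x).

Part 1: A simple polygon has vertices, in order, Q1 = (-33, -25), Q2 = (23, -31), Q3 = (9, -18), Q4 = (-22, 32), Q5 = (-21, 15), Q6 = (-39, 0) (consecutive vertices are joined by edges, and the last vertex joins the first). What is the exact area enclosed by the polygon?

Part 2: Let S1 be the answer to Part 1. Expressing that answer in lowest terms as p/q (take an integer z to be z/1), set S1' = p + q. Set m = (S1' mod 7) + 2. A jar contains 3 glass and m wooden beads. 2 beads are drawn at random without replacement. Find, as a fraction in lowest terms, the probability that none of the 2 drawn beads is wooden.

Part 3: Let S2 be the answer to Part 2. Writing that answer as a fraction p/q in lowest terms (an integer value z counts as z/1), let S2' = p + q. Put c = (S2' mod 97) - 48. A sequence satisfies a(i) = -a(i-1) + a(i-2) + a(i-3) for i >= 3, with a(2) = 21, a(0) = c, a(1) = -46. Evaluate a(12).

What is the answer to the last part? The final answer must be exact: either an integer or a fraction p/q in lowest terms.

301

Part 1: cross terms: (-33*-31 - 23*-25)=1598, (23*-18 - 9*-31)=-135, (9*32 - -22*-18)=-108, (-22*15 - -21*32)=342, (-21*0 - -39*15)=585, (-39*-25 - -33*0)=975; twice the area = |3257| = 3257; area = 3257/2; answer 3257/2
Part 2: S1 = 3257/2; threaded value p + q = 3259; m = 6; total draws C(9,2) = 36; favorable C(3,2) = 3; P = 1/12; answer 1/12
Part 3: S2 = 1/12; threaded value p + q = 13; c = -35; a(3) = -1*(21) + 1*(-46) + 1*(-35) = -102; iterating: a(3)=-102, a(4)=77, a(5)=-158, a(6)=133, a(7)=-214, a(8)=189, a(9)=-270, a(10)=245, a(11)=-326, a(12)=301; answer 301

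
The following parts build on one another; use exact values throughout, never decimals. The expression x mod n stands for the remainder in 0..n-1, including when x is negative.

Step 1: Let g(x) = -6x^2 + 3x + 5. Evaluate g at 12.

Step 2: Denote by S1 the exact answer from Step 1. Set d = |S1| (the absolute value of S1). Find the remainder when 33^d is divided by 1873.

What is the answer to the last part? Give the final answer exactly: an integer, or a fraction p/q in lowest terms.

Step 1: -6*(12)^2 + 3*(12)^1 + 5 = (-864) + (36) + (5) = -823; answer -823
Step 2: S1 = -823; d = 823; squarings mod 1873: 33^1=33, 33^2=1089, 33^4=312, 33^8=1821, 33^16=831, 33^32=1297, 33^64=255, 33^128=1343, 33^256=1823, 33^512=627; 33^823 = 33^1 * 33^2 * 33^4 * 33^16 * 33^32 * 33^256 * 33^512 = 1561 (mod 1873); answer 1561

1561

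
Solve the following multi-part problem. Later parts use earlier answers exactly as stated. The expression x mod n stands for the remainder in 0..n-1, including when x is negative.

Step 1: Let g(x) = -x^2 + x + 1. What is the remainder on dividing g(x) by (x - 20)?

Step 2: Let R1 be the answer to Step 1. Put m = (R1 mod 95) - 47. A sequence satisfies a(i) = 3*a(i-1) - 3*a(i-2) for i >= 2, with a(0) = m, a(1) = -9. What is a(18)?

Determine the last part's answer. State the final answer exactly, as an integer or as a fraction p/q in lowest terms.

905418

Step 1: remainder = value at the root: -1*(20)^2 + 1*(20)^1 + 1 = (-400) + (20) + (1) = -379; answer -379
Step 2: R1 = -379; m = -46; a(2) = 3*(-9) - 3*(-46) = 111; iterating: a(2)=111, a(3)=360, a(4)=747, a(5)=1161, a(6)=1242, a(7)=243, a(8)=-2997, a(9)=-9720, a(10)=-20169, a(11)=-31347, a(12)=-33534, a(13)=-6561, a(14)=80919, a(15)=262440, a(16)=544563, a(17)=846369, a(18)=905418; answer 905418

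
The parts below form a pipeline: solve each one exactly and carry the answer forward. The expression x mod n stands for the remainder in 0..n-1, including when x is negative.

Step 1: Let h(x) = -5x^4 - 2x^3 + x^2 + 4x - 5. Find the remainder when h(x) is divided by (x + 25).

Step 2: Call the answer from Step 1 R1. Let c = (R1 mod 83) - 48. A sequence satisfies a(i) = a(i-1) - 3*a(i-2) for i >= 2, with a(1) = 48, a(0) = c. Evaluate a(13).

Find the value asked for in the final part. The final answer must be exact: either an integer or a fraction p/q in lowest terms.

-11472

Step 1: remainder = value at the root: -5*(-25)^4 - 2*(-25)^3 + 1*(-25)^2 + 4*(-25)^1 - 5 = (-1953125) + (31250) + (625) + (-100) + (-5) = -1921355; answer -1921355
Step 2: R1 = -1921355; c = -36; a(2) = 1*(48) - 3*(-36) = 156; iterating: a(2)=156, a(3)=12, a(4)=-456, a(5)=-492, a(6)=876, a(7)=2352, a(8)=-276, a(9)=-7332, a(10)=-6504, a(11)=15492, a(12)=35004, a(13)=-11472; answer -11472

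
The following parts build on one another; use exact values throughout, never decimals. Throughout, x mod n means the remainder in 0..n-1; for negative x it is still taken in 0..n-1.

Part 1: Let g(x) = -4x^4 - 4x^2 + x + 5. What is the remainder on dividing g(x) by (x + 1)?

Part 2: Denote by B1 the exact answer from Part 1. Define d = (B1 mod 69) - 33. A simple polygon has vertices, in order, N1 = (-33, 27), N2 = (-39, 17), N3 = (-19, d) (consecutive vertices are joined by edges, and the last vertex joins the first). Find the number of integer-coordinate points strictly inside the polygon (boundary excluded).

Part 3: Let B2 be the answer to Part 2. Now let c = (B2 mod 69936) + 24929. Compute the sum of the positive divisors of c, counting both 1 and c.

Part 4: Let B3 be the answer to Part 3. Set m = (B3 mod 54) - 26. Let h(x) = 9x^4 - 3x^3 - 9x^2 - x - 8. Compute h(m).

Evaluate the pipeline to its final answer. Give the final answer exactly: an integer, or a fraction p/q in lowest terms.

Part 1: remainder = value at the root: -4*(-1)^4 - 4*(-1)^2 + 1*(-1)^1 + 5 = (-4) + (-4) + (-1) + (5) = -4; answer -4
Part 2: B1 = -4; d = 32; cross terms: (-33*17 - -39*27)=492, (-39*32 - -19*17)=-925, (-19*27 - -33*32)=543; twice the area = |110| = 110; area = 55; boundary points = 2 + 5 + 1 = 8; strictly interior points = area - boundary/2 + 1 = 52; answer 52
Part 3: B2 = 52; c = 24981; 24981 = 3 * 11 * 757; sigma = (1 + 3) * (1 + 11) * (1 + 757) = 4 * 12 * 758 = 36384; answer 36384
Part 4: B3 = 36384; m = 16; 9*(16)^4 - 3*(16)^3 - 9*(16)^2 - 1*(16)^1 - 8 = (589824) + (-12288) + (-2304) + (-16) + (-8) = 575208; answer 575208

575208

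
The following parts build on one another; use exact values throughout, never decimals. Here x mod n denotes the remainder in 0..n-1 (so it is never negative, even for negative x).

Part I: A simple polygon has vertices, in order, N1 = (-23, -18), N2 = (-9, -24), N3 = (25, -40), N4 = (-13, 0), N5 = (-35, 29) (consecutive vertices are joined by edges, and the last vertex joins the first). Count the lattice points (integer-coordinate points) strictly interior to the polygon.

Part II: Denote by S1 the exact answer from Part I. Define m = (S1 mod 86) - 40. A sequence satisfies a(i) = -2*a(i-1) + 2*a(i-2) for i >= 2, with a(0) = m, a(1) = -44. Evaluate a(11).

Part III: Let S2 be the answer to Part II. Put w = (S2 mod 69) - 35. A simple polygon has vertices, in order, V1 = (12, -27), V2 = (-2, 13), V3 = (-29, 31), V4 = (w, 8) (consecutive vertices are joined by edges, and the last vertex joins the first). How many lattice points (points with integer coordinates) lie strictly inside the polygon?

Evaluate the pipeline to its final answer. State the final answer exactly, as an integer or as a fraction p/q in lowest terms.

Part I: cross terms: (-23*-24 - -9*-18)=390, (-9*-40 - 25*-24)=960, (25*0 - -13*-40)=-520, (-13*29 - -35*0)=-377, (-35*-18 - -23*29)=1297; twice the area = |1750| = 1750; area = 875; boundary points = 2 + 2 + 2 + 1 + 1 = 8; strictly interior points = area - boundary/2 + 1 = 872; answer 872
Part II: S1 = 872; m = -28; a(2) = -2*(-44) + 2*(-28) = 32; iterating: a(2)=32, a(3)=-152, a(4)=368, a(5)=-1040, a(6)=2816, a(7)=-7712, a(8)=21056, a(9)=-57536, a(10)=157184, a(11)=-429440; answer -429440
Part III: S2 = -429440; w = -19; cross terms: (12*13 - -2*-27)=102, (-2*31 - -29*13)=315, (-29*8 - -19*31)=357, (-19*-27 - 12*8)=417; twice the area = |1191| = 1191; area = 1191/2; boundary points = 2 + 9 + 1 + 1 = 13; strictly interior points = area - boundary/2 + 1 = 590; answer 590

590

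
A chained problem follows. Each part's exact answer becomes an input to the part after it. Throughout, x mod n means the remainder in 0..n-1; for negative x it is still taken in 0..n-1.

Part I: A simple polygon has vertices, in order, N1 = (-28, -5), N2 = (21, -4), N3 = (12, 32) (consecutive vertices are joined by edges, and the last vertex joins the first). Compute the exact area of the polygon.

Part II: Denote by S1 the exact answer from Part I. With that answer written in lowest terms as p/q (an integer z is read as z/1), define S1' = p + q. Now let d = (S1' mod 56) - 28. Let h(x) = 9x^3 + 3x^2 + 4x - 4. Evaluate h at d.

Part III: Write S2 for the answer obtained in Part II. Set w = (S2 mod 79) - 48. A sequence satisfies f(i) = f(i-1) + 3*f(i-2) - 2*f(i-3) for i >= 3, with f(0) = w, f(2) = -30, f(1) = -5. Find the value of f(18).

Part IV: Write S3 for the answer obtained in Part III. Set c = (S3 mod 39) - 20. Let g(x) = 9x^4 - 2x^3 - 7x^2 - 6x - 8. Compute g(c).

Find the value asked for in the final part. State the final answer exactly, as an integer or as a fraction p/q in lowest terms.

579736

Part I: cross terms: (-28*-4 - 21*-5)=217, (21*32 - 12*-4)=720, (12*-5 - -28*32)=836; twice the area = |1773| = 1773; area = 1773/2; answer 1773/2
Part II: S1 = 1773/2; threaded value p + q = 1775; d = 11; 9*(11)^3 + 3*(11)^2 + 4*(11)^1 - 4 = (11979) + (363) + (44) + (-4) = 12382; answer 12382
Part III: S2 = 12382; w = 10; f(3) = 1*(-30) + 3*(-5) - 2*(10) = -65; iterating: f(3)=-65, f(4)=-145, f(5)=-280, f(6)=-585, f(7)=-1135, f(8)=-2330, f(9)=-4565, f(10)=-9285, f(11)=-18320, f(12)=-37045, f(13)=-73435, f(14)=-147930, f(15)=-294145, f(16)=-591065, f(17)=-1177640, f(18)=-2362545; answer -2362545
Part IV: S3 = -2362545; c = 16; 9*(16)^4 - 2*(16)^3 - 7*(16)^2 - 6*(16)^1 - 8 = (589824) + (-8192) + (-1792) + (-96) + (-8) = 579736; answer 579736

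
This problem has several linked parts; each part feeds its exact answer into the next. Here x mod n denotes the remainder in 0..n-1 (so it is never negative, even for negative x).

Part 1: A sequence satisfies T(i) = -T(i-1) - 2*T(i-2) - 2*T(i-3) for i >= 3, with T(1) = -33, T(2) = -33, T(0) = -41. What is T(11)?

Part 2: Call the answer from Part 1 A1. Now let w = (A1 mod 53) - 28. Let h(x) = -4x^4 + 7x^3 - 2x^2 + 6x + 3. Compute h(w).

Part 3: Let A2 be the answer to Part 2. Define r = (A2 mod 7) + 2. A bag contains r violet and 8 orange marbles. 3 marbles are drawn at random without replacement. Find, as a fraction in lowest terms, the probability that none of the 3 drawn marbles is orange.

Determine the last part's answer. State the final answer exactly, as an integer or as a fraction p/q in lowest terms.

5/143

Part 1: T(3) = -1*(-33) - 2*(-33) - 2*(-41) = 181; iterating: T(3)=181, T(4)=-49, T(5)=-247, T(6)=-17, T(7)=609, T(8)=-81, T(9)=-1103, T(10)=47, T(11)=2321; answer 2321
Part 2: A1 = 2321; w = 14; -4*(14)^4 + 7*(14)^3 - 2*(14)^2 + 6*(14)^1 + 3 = (-153664) + (19208) + (-392) + (84) + (3) = -134761; answer -134761
Part 3: A2 = -134761; r = 5; total draws C(13,3) = 286; favorable C(5,3) = 10; P = 5/143; answer 5/143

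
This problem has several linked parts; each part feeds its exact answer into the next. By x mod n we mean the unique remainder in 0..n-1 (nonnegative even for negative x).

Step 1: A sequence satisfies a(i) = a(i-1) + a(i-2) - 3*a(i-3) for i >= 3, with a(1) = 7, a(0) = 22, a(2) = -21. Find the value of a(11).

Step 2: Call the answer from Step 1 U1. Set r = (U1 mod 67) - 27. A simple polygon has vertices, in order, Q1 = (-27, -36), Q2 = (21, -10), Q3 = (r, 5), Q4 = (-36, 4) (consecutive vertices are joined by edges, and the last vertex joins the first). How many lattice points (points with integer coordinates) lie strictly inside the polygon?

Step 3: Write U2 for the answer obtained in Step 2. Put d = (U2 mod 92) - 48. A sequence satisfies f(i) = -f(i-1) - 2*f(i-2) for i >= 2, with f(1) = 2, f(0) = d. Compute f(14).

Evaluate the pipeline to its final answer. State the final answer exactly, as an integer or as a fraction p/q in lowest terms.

Step 1: a(3) = 1*(-21) + 1*(7) - 3*(22) = -80; iterating: a(3)=-80, a(4)=-122, a(5)=-139, a(6)=-21, a(7)=206, a(8)=602, a(9)=871, a(10)=855, a(11)=-80; answer -80
Step 2: U1 = -80; r = 27; cross terms: (-27*-10 - 21*-36)=1026, (21*5 - 27*-10)=375, (27*4 - -36*5)=288, (-36*-36 - -27*4)=1404; twice the area = |3093| = 3093; area = 3093/2; boundary points = 2 + 3 + 1 + 1 = 7; strictly interior points = area - boundary/2 + 1 = 1544; answer 1544
Step 3: U2 = 1544; d = 24; f(2) = -1*(2) - 2*(24) = -50; iterating: f(2)=-50, f(3)=46, f(4)=54, f(5)=-146, f(6)=38, f(7)=254, f(8)=-330, f(9)=-178, f(10)=838, f(11)=-482, f(12)=-1194, f(13)=2158, f(14)=230; answer 230

230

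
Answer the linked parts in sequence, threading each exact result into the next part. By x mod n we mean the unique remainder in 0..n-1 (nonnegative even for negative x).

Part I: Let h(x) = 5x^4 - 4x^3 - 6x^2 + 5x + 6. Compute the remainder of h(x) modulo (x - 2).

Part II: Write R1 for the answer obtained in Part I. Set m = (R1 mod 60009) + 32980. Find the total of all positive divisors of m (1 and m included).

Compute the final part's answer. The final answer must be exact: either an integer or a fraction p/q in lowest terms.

Part I: remainder = value at the root: 5*(2)^4 - 4*(2)^3 - 6*(2)^2 + 5*(2)^1 + 6 = (80) + (-32) + (-24) + (10) + (6) = 40; answer 40
Part II: R1 = 40; m = 33020; 33020 = 2^2 * 5 * 13 * 127; sigma = (1 + 2 + 4) * (1 + 5) * (1 + 13) * (1 + 127) = 7 * 6 * 14 * 128 = 75264; answer 75264

75264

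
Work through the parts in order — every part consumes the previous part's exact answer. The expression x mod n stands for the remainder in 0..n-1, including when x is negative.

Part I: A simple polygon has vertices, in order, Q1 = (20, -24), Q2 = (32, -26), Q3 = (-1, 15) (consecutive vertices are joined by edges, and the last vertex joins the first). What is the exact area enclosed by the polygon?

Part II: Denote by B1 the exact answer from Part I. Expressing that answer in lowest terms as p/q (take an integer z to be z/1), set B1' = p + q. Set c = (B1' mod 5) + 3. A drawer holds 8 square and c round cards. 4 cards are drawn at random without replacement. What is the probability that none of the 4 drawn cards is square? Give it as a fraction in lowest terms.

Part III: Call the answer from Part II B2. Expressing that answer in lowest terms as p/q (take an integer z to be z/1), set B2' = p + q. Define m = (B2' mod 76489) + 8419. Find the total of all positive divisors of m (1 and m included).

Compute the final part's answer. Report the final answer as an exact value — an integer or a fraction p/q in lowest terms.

9240

Part I: cross terms: (20*-26 - 32*-24)=248, (32*15 - -1*-26)=454, (-1*-24 - 20*15)=-276; twice the area = |426| = 426; area = 213; answer 213
Part II: B1 = 213; threaded value p + q = 214; c = 7; total draws C(15,4) = 1365; favorable C(7,4) = 35; P = 1/39; answer 1/39
Part III: B2 = 1/39; threaded value p + q = 40; m = 8459; 8459 = 11 * 769; sigma = (1 + 11) * (1 + 769) = 12 * 770 = 9240; answer 9240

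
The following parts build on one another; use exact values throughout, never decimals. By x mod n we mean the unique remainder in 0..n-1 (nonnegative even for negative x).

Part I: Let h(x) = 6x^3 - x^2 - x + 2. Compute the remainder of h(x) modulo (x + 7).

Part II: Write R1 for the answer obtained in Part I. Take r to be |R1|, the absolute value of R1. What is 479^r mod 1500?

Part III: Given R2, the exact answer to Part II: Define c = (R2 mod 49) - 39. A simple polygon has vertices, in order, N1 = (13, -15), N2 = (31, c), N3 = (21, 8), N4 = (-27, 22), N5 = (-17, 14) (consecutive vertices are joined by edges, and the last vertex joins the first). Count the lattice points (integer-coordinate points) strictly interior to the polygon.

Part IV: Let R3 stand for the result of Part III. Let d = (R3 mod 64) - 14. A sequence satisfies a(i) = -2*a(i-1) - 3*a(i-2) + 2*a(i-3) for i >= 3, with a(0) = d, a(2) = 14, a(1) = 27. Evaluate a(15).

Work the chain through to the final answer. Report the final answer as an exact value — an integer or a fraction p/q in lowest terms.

291325

Part I: remainder = value at the root: 6*(-7)^3 - 1*(-7)^2 - 1*(-7)^1 + 2 = (-2058) + (-49) + (7) + (2) = -2098; answer -2098
Part II: R1 = -2098; r = 2098; squarings mod 1500: 479^1=479, 479^2=1441, 479^4=481, 479^8=361, 479^16=1321, 479^32=541, 479^64=181, 479^128=1261, 479^256=121, 479^512=1141, 479^1024=1381, 479^2048=661; 479^2098 = 479^2 * 479^16 * 479^32 * 479^2048 = 661 (mod 1500); answer 661
Part III: R2 = 661; c = -15; cross terms: (13*-15 - 31*-15)=270, (31*8 - 21*-15)=563, (21*22 - -27*8)=678, (-27*14 - -17*22)=-4, (-17*-15 - 13*14)=73; twice the area = |1580| = 1580; area = 790; boundary points = 18 + 1 + 2 + 2 + 1 = 24; strictly interior points = area - boundary/2 + 1 = 779; answer 779
Part IV: R3 = 779; d = -3; a(3) = -2*(14) - 3*(27) + 2*(-3) = -115; iterating: a(3)=-115, a(4)=242, a(5)=-111, a(6)=-734, a(7)=2285, a(8)=-2590, a(9)=-3143, a(10)=18626, a(11)=-33003, a(12)=3842, a(13)=128577, a(14)=-334686, a(15)=291325; answer 291325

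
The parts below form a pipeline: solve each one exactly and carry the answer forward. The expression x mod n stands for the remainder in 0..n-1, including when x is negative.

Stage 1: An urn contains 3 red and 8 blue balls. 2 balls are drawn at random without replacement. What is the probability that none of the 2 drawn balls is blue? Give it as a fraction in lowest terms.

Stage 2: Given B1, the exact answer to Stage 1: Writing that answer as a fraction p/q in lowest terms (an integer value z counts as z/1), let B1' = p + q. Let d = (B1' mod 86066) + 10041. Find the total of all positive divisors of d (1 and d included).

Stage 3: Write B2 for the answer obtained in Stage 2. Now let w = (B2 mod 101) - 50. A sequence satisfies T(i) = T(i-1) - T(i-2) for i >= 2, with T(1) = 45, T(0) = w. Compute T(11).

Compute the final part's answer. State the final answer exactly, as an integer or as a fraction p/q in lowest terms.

-95

Stage 1: total draws C(11,2) = 55; favorable C(3,2) = 3; P = 3/55; answer 3/55
Stage 2: B1 = 3/55; threaded value p + q = 58; d = 10099; 10099 is prime, so its only divisors are 1 and 10099; sigma = 1 + 10099 = 10100; answer 10100
Stage 3: B2 = 10100; w = -50; T(2) = 1*(45) - 1*(-50) = 95; iterating: T(2)=95, T(3)=50, T(4)=-45, T(5)=-95, T(6)=-50, T(7)=45, T(8)=95, T(9)=50, T(10)=-45, T(11)=-95; answer -95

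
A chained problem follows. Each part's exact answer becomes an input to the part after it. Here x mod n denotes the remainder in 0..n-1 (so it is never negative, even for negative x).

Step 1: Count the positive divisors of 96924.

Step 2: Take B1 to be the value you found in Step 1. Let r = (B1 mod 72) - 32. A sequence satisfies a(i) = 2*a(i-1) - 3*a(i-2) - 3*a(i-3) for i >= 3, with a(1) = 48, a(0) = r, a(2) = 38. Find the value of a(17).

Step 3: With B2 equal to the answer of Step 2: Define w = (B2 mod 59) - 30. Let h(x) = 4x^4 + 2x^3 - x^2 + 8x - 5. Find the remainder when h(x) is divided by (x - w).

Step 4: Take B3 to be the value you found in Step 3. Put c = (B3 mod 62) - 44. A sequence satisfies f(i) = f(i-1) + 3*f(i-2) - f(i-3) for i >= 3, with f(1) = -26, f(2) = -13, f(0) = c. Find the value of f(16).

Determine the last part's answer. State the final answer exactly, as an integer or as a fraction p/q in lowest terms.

-1019512

Step 1: 96924 = 2^2 * 3 * 41 * 197; number of divisors = (2+1) * (1+1) * (1+1) * (1+1) = 24; answer 24
Step 2: B1 = 24; r = -8; a(3) = 2*(38) - 3*(48) - 3*(-8) = -44; iterating: a(3)=-44, a(4)=-346, a(5)=-674, a(6)=-178, a(7)=2704, a(8)=7964, a(9)=8350, a(10)=-15304, a(11)=-79550, a(12)=-138238, a(13)=8086, a(14)=669536, a(15)=1729528, a(16)=1426190, a(17)=-4344812; answer -4344812
Step 3: B2 = -4344812; w = -23; remainder = value at the root: 4*(-23)^4 + 2*(-23)^3 - 1*(-23)^2 + 8*(-23)^1 - 5 = (1119364) + (-24334) + (-529) + (-184) + (-5) = 1094312; answer 1094312
Step 4: B3 = 1094312; c = -32; f(3) = 1*(-13) + 3*(-26) - 1*(-32) = -59; iterating: f(3)=-59, f(4)=-72, f(5)=-236, f(6)=-393, f(7)=-1029, f(8)=-1972, f(9)=-4666, f(10)=-9553, f(11)=-21579, f(12)=-45572, f(13)=-100756, f(14)=-215893, f(15)=-472589, f(16)=-1019512; answer -1019512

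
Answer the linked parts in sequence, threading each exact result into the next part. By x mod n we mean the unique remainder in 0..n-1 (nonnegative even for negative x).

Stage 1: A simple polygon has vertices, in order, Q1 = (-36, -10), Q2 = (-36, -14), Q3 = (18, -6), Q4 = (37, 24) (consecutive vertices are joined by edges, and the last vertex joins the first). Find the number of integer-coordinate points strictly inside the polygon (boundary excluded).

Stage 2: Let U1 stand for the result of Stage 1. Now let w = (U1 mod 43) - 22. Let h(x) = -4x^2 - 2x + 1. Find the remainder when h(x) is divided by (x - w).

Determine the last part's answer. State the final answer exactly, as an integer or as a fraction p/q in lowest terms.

Stage 1: cross terms: (-36*-14 - -36*-10)=144, (-36*-6 - 18*-14)=468, (18*24 - 37*-6)=654, (37*-10 - -36*24)=494; twice the area = |1760| = 1760; area = 880; boundary points = 4 + 2 + 1 + 1 = 8; strictly interior points = area - boundary/2 + 1 = 877; answer 877
Stage 2: U1 = 877; w = -5; remainder = value at the root: -4*(-5)^2 - 2*(-5)^1 + 1 = (-100) + (10) + (1) = -89; answer -89

-89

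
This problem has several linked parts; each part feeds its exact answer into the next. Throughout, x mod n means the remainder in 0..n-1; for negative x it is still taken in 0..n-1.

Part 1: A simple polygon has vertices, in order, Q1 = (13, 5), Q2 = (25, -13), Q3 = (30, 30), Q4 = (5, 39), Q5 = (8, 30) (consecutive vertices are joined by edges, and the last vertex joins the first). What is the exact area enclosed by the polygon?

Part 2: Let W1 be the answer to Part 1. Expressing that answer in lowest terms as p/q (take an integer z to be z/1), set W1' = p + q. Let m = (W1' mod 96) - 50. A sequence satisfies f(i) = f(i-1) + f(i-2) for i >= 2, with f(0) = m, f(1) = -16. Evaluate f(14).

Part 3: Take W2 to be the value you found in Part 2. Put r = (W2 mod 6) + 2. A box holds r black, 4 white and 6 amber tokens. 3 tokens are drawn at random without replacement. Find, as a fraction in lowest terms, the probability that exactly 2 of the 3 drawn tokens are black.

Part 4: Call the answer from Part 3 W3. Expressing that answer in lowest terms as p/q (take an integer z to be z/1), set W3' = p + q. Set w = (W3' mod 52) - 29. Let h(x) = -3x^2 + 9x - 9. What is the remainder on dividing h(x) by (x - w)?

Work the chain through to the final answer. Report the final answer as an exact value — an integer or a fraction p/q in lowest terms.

-171

Part 1: cross terms: (13*-13 - 25*5)=-294, (25*30 - 30*-13)=1140, (30*39 - 5*30)=1020, (5*30 - 8*39)=-162, (8*5 - 13*30)=-350; twice the area = |1354| = 1354; area = 677; answer 677
Part 2: W1 = 677; threaded value p + q = 678; m = -44; f(2) = 1*(-16) + 1*(-44) = -60; iterating: f(2)=-60, f(3)=-76, f(4)=-136, f(5)=-212, f(6)=-348, f(7)=-560, f(8)=-908, f(9)=-1468, f(10)=-2376, f(11)=-3844, f(12)=-6220, f(13)=-10064, f(14)=-16284; answer -16284
Part 3: W2 = -16284; r = 2; total draws C(12,3) = 220; favorable C(2,2)*C(10,1) = 10; P = 1/22; answer 1/22
Part 4: W3 = 1/22; threaded value p + q = 23; w = -6; remainder = value at the root: -3*(-6)^2 + 9*(-6)^1 - 9 = (-108) + (-54) + (-9) = -171; answer -171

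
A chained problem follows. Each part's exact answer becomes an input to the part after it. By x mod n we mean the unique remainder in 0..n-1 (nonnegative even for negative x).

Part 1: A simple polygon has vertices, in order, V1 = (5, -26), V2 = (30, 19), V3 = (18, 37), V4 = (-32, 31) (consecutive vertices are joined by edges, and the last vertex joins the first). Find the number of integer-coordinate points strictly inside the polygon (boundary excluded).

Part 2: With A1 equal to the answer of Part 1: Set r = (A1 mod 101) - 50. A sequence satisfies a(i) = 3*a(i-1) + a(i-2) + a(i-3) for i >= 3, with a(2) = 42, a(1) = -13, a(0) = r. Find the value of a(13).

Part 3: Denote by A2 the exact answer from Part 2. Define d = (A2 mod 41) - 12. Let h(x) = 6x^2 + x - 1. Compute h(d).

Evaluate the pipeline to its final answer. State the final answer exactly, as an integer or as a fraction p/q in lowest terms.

144

Part 1: cross terms: (5*19 - 30*-26)=875, (30*37 - 18*19)=768, (18*31 - -32*37)=1742, (-32*-26 - 5*31)=677; twice the area = |4062| = 4062; area = 2031; boundary points = 5 + 6 + 2 + 1 = 14; strictly interior points = area - boundary/2 + 1 = 2025; answer 2025
Part 2: A1 = 2025; r = -45; a(3) = 3*(42) + 1*(-13) + 1*(-45) = 68; iterating: a(3)=68, a(4)=233, a(5)=809, a(6)=2728, a(7)=9226, a(8)=31215, a(9)=105599, a(10)=357238, a(11)=1208528, a(12)=4088421, a(13)=13831029; answer 13831029
Part 3: A2 = 13831029; d = -5; 6*(-5)^2 + 1*(-5)^1 - 1 = (150) + (-5) + (-1) = 144; answer 144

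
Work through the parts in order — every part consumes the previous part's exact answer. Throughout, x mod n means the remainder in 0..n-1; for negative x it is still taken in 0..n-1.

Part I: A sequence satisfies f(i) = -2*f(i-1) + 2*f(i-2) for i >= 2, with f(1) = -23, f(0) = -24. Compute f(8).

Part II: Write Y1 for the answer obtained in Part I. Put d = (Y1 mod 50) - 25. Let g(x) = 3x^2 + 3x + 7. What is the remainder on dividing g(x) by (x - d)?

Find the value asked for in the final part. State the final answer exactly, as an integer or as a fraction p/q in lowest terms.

337

Part I: f(2) = -2*(-23) + 2*(-24) = -2; iterating: f(2)=-2, f(3)=-42, f(4)=80, f(5)=-244, f(6)=648, f(7)=-1784, f(8)=4864; answer 4864
Part II: Y1 = 4864; d = -11; remainder = value at the root: 3*(-11)^2 + 3*(-11)^1 + 7 = (363) + (-33) + (7) = 337; answer 337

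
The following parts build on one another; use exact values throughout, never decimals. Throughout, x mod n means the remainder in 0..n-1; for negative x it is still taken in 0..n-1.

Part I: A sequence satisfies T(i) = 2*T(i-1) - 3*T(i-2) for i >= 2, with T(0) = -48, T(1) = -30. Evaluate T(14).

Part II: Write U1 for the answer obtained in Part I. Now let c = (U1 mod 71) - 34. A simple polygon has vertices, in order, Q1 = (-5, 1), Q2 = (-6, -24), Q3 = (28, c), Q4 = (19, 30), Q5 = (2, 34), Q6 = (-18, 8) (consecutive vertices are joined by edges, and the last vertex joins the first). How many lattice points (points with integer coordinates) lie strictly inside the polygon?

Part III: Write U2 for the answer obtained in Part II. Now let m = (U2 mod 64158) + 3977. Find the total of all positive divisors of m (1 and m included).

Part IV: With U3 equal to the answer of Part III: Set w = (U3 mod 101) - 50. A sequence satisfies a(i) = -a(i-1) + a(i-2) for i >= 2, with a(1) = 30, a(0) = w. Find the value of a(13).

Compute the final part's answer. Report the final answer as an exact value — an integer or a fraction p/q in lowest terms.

Part I: T(2) = 2*(-30) - 3*(-48) = 84; iterating: T(2)=84, T(3)=258, T(4)=264, T(5)=-246, T(6)=-1284, T(7)=-1830, T(8)=192, T(9)=5874, T(10)=11172, T(11)=4722, T(12)=-24072, T(13)=-62310, T(14)=-52404; answer -52404
Part II: U1 = -52404; c = 31; cross terms: (-5*-24 - -6*1)=126, (-6*31 - 28*-24)=486, (28*30 - 19*31)=251, (19*34 - 2*30)=586, (2*8 - -18*34)=628, (-18*1 - -5*8)=22; twice the area = |2099| = 2099; area = 2099/2; boundary points = 1 + 1 + 1 + 1 + 2 + 1 = 7; strictly interior points = area - boundary/2 + 1 = 1047; answer 1047
Part III: U2 = 1047; m = 5024; 5024 = 2^5 * 157; sigma = (1 + 2 + 4 + 8 + 16 + 32) * (1 + 157) = 63 * 158 = 9954; answer 9954
Part IV: U3 = 9954; w = 6; a(2) = -1*(30) + 1*(6) = -24; iterating: a(2)=-24, a(3)=54, a(4)=-78, a(5)=132, a(6)=-210, a(7)=342, a(8)=-552, a(9)=894, a(10)=-1446, a(11)=2340, a(12)=-3786, a(13)=6126; answer 6126

6126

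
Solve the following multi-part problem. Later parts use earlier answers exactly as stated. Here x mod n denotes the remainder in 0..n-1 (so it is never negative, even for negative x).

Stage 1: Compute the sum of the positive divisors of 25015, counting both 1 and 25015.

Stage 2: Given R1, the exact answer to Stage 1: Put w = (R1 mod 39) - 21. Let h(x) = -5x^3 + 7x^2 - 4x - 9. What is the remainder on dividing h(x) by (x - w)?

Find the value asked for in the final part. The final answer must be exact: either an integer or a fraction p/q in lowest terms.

Stage 1: 25015 = 5 * 5003; sigma = (1 + 5) * (1 + 5003) = 6 * 5004 = 30024; answer 30024
Stage 2: R1 = 30024; w = 12; remainder = value at the root: -5*(12)^3 + 7*(12)^2 - 4*(12)^1 - 9 = (-8640) + (1008) + (-48) + (-9) = -7689; answer -7689

-7689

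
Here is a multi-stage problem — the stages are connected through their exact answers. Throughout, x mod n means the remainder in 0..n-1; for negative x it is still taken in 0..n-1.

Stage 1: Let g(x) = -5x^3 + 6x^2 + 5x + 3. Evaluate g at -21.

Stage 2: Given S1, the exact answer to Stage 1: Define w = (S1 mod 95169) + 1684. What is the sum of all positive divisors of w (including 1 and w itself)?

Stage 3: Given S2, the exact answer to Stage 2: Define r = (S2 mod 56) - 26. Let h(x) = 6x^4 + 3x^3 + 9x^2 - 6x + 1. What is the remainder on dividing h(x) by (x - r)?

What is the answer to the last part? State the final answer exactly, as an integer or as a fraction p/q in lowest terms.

121

Stage 1: -5*(-21)^3 + 6*(-21)^2 + 5*(-21)^1 + 3 = (46305) + (2646) + (-105) + (3) = 48849; answer 48849
Stage 2: S1 = 48849; w = 50533; 50533 = 7 * 7219; sigma = (1 + 7) * (1 + 7219) = 8 * 7220 = 57760; answer 57760
Stage 3: S2 = 57760; r = -2; remainder = value at the root: 6*(-2)^4 + 3*(-2)^3 + 9*(-2)^2 - 6*(-2)^1 + 1 = (96) + (-24) + (36) + (12) + (1) = 121; answer 121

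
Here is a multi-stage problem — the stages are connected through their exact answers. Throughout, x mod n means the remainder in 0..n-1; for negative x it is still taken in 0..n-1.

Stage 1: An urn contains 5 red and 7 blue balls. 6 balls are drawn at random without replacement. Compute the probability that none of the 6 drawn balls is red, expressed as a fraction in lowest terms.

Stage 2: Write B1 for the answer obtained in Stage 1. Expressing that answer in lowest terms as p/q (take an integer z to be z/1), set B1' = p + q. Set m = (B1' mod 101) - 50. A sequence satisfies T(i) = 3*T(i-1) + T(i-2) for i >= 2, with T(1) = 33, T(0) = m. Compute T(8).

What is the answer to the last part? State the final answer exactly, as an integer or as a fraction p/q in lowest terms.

108189

Stage 1: total draws C(12,6) = 924; favorable C(7,6) = 7; P = 1/132; answer 1/132
Stage 2: B1 = 1/132; threaded value p + q = 133; m = -18; T(2) = 3*(33) + 1*(-18) = 81; iterating: T(2)=81, T(3)=276, T(4)=909, T(5)=3003, T(6)=9918, T(7)=32757, T(8)=108189; answer 108189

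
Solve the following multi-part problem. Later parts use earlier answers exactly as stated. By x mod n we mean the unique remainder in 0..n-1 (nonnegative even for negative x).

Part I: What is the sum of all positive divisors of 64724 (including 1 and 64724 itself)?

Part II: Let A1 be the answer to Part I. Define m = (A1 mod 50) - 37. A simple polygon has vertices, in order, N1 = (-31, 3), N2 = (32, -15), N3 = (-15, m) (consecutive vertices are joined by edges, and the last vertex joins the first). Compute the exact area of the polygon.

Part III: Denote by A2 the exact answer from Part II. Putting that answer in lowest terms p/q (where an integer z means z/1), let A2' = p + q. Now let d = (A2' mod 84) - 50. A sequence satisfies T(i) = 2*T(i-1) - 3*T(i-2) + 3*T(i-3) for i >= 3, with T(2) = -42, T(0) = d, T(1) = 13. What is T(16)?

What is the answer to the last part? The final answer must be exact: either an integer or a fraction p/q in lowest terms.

-9150

Part I: 64724 = 2^2 * 11 * 1471; sigma = (1 + 2 + 4) * (1 + 11) * (1 + 1471) = 7 * 12 * 1472 = 123648; answer 123648
Part II: A1 = 123648; m = 11; cross terms: (-31*-15 - 32*3)=369, (32*11 - -15*-15)=127, (-15*3 - -31*11)=296; twice the area = |792| = 792; area = 396; answer 396
Part III: A2 = 396; threaded value p + q = 397; d = 11; T(3) = 2*(-42) - 3*(13) + 3*(11) = -90; iterating: T(3)=-90, T(4)=-15, T(5)=114, T(6)=3, T(7)=-381, T(8)=-429, T(9)=294, T(10)=732, T(11)=-705, T(12)=-2724, T(13)=-1137, T(14)=3783, T(15)=2805, T(16)=-9150; answer -9150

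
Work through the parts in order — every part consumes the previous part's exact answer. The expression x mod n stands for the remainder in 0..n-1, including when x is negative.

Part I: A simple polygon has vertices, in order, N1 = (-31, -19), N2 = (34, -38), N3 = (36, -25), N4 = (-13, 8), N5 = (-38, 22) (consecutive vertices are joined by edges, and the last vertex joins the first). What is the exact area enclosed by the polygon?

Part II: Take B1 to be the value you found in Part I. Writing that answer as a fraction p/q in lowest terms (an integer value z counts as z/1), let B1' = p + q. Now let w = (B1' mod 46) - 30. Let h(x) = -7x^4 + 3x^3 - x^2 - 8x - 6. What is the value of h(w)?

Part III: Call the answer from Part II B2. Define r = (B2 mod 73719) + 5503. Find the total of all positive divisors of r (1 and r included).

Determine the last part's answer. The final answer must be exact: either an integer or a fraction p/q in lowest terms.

105840

Part I: cross terms: (-31*-38 - 34*-19)=1824, (34*-25 - 36*-38)=518, (36*8 - -13*-25)=-37, (-13*22 - -38*8)=18, (-38*-19 - -31*22)=1404; twice the area = |3727| = 3727; area = 3727/2; answer 3727/2
Part II: B1 = 3727/2; threaded value p + q = 3729; w = -27; -7*(-27)^4 + 3*(-27)^3 - 1*(-27)^2 - 8*(-27)^1 - 6 = (-3720087) + (-59049) + (-729) + (216) + (-6) = -3779655; answer -3779655
Part III: B2 = -3779655; r = 59236; 59236 = 2^2 * 59 * 251; sigma = (1 + 2 + 4) * (1 + 59) * (1 + 251) = 7 * 60 * 252 = 105840; answer 105840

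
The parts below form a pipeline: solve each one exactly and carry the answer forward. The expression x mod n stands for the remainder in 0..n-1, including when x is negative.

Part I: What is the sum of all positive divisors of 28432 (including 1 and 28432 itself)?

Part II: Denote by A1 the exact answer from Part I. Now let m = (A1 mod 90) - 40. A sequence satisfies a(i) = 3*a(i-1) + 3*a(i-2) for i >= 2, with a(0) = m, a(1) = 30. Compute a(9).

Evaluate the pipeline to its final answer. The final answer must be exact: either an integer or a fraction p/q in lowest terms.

1003590

Part I: 28432 = 2^4 * 1777; sigma = (1 + 2 + 4 + 8 + 16) * (1 + 1777) = 31 * 1778 = 55118; answer 55118
Part II: A1 = 55118; m = -2; a(2) = 3*(30) + 3*(-2) = 84; iterating: a(2)=84, a(3)=342, a(4)=1278, a(5)=4860, a(6)=18414, a(7)=69822, a(8)=264708, a(9)=1003590; answer 1003590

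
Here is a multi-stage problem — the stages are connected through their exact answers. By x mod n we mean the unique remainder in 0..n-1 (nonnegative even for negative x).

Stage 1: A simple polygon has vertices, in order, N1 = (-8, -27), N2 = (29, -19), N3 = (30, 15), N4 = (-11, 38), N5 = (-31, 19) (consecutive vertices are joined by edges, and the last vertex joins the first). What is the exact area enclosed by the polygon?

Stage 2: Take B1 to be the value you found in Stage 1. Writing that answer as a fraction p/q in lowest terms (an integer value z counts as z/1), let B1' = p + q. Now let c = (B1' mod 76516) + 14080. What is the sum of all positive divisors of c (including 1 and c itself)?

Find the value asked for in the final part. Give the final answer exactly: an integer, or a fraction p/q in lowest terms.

Stage 1: cross terms: (-8*-19 - 29*-27)=935, (29*15 - 30*-19)=1005, (30*38 - -11*15)=1305, (-11*19 - -31*38)=969, (-31*-27 - -8*19)=989; twice the area = |5203| = 5203; area = 5203/2; answer 5203/2
Stage 2: B1 = 5203/2; threaded value p + q = 5205; c = 19285; 19285 = 5 * 7 * 19 * 29; sigma = (1 + 5) * (1 + 7) * (1 + 19) * (1 + 29) = 6 * 8 * 20 * 30 = 28800; answer 28800

28800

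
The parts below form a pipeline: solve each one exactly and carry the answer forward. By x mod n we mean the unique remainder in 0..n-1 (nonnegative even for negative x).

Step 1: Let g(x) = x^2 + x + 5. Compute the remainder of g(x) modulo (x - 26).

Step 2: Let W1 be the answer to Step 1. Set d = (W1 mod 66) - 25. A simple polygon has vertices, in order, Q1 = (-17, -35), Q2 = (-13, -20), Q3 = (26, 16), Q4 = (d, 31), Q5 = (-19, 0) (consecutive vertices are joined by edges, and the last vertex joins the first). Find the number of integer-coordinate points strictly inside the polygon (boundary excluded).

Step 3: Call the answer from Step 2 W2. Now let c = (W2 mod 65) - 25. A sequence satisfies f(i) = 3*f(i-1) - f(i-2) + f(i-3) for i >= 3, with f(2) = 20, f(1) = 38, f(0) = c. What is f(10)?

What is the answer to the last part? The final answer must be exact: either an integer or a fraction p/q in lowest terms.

59756

Step 1: remainder = value at the root: 1*(26)^2 + 1*(26)^1 + 5 = (676) + (26) + (5) = 707; answer 707
Step 2: W1 = 707; d = 22; cross terms: (-17*-20 - -13*-35)=-115, (-13*16 - 26*-20)=312, (26*31 - 22*16)=454, (22*0 - -19*31)=589, (-19*-35 - -17*0)=665; twice the area = |1905| = 1905; area = 1905/2; boundary points = 1 + 3 + 1 + 1 + 1 = 7; strictly interior points = area - boundary/2 + 1 = 950; answer 950
Step 3: W2 = 950; c = 15; f(3) = 3*(20) - 1*(38) + 1*(15) = 37; iterating: f(3)=37, f(4)=129, f(5)=370, f(6)=1018, f(7)=2813, f(8)=7791, f(9)=21578, f(10)=59756; answer 59756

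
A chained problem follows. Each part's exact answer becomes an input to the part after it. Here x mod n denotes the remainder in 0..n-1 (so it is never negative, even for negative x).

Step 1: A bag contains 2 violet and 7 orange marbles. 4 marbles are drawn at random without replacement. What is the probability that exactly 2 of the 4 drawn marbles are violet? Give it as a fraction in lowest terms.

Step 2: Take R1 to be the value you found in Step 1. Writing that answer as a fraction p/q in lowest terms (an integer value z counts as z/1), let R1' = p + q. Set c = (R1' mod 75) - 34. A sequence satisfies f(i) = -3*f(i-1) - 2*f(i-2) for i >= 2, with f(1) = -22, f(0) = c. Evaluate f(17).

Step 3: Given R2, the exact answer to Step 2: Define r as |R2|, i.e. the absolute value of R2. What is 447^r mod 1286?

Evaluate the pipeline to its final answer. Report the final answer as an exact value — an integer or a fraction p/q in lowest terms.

279

Step 1: total draws C(9,4) = 126; favorable C(2,2)*C(7,2) = 21; P = 1/6; answer 1/6
Step 2: R1 = 1/6; threaded value p + q = 7; c = -27; f(2) = -3*(-22) - 2*(-27) = 120; iterating: f(2)=120, f(3)=-316, f(4)=708, f(5)=-1492, f(6)=3060, f(7)=-6196, f(8)=12468, f(9)=-25012, f(10)=50100, f(11)=-100276, f(12)=200628, f(13)=-401332, f(14)=802740, f(15)=-1605556, f(16)=3211188, f(17)=-6422452; answer -6422452
Step 3: R2 = -6422452; r = 6422452; squarings mod 1286: 447^1=447, 447^2=479, 447^4=533, 447^8=1169, 447^16=829, 447^32=517, 447^64=1087, 447^128=1021, 447^256=781, 447^512=397, 447^1024=717, 447^2048=975, 447^4096=271, 447^8192=139, 447^16384=31, 447^32768=961, 447^65536=173, 447^131072=351, 447^262144=1031, 447^524288=725, 447^1048576=937, 447^2097152=917, 447^4194304=1131; 447^6422452 = 447^4 * 447^16 * 447^32 * 447^128 * 447^256 * 447^512 * 447^1024 * 447^2048 * 447^4096 * 447^8192 * 447^16384 * 447^32768 * 447^65536 * 447^2097152 * 447^4194304 = 279 (mod 1286); answer 279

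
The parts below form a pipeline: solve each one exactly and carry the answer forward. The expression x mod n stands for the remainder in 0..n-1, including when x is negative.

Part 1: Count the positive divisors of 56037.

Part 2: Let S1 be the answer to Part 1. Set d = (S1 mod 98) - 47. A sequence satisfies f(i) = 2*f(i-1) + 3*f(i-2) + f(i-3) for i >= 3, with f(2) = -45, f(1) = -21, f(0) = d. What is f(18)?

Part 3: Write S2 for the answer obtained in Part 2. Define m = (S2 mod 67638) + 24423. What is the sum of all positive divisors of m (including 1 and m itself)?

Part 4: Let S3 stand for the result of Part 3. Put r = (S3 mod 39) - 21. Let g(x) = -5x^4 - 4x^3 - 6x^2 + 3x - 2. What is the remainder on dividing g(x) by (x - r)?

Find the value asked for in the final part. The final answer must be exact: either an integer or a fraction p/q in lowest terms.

Part 1: 56037 = 3 * 18679; number of divisors = (1+1) * (1+1) = 4; answer 4
Part 2: S1 = 4; d = -43; f(3) = 2*(-45) + 3*(-21) + 1*(-43) = -196; iterating: f(3)=-196, f(4)=-548, f(5)=-1729, f(6)=-5298, f(7)=-16331, f(8)=-50285, f(9)=-154861, f(10)=-476908, f(11)=-1468684, f(12)=-4522953, f(13)=-13928866, f(14)=-42895275, f(15)=-132100101, f(16)=-406814893, f(17)=-1252825364, f(18)=-3858195508; answer -3858195508
Part 3: S2 = -3858195508; m = 35711; 35711 = 13 * 41 * 67; sigma = (1 + 13) * (1 + 41) * (1 + 67) = 14 * 42 * 68 = 39984; answer 39984
Part 4: S3 = 39984; r = -12; remainder = value at the root: -5*(-12)^4 - 4*(-12)^3 - 6*(-12)^2 + 3*(-12)^1 - 2 = (-103680) + (6912) + (-864) + (-36) + (-2) = -97670; answer -97670

-97670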